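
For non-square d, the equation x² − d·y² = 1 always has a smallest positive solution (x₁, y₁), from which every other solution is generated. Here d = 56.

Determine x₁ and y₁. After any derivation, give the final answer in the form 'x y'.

d=56: √d = [7; 2,14] (ℓ=2, even), read p_1/q_1
k=0  a_k=7  p_k/q_k = 7/1
k=1  a_k=2  p_k/q_k = 15/2
(x₁, y₁) = (15, 2);  15² − 56·2² = 1 ✓

15 2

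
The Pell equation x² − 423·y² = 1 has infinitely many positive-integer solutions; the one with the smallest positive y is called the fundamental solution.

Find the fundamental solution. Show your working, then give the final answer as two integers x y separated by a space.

d=423: √d = [20; 1,1,3,4,3,1,1,40] (ℓ=8, even), read p_7/q_7
i=0: a=20 ⇒ p=20, q=1
…
i=4: a=4 ⇒ p=617, q=30
i=5: a=3 ⇒ p=1995, q=97
i=6: a=1 ⇒ p=2612, q=127
i=7: a=1 ⇒ p=4607, q=224
fundamental: x₁=4607, y₁=224  (since 21224449 − 423·50176 = 1)

4607 224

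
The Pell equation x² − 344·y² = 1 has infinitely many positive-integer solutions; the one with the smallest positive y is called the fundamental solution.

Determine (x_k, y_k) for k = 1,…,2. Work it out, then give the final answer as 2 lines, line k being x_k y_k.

√344 = [18; 1,1,4,1,3,1,4,1,1,36, …], period ℓ=10 (even) → k=9
i=0: a=18 ⇒ p=18, q=1
i=1: a=1 ⇒ p=19, q=1
i=2: a=1 ⇒ p=37, q=2
i=3: a=4 ⇒ p=167, q=9
i=4: a=1 ⇒ p=204, q=11
i=5: a=3 ⇒ p=779, q=42
i=6: a=1 ⇒ p=983, q=53
i=7: a=4 ⇒ p=4711, q=254
i=8: a=1 ⇒ p=5694, q=307
i=9: a=1 ⇒ p=10405, q=561
→ (10405, 561).  Check: 10405²=108264025, 344·561²=108264024, difference 1.
k=2:  x_2 = 10405·10405+344·561·561 = 216528049,  y_2 = 10405·561+561·10405 = 11674410

10405 561
216528049 11674410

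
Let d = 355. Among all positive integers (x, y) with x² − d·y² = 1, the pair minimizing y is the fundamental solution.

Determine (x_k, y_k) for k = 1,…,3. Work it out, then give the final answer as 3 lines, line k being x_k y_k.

d=355: √d = [18; 1,5,3,3,1,6,1,3,3,5,1,36] (ℓ=12, even), read p_11/q_11
step 0: (18, 1)  from 18·(1,0) + (0,1)
…
step 2: (113, 6)  from 5·(19,1) + (18,1)
step 3: (358, 19)  from 3·(113,6) + (19,1)
step 4: (1187, 63)  from 3·(358,19) + (113,6)
step 5: (1545, 82)  from 1·(1187,63) + (358,19)
step 6: (10457, 555)  from 6·(1545,82) + (1187,63)
step 7: (12002, 637)  from 1·(10457,555) + (1545,82)
step 8: (46463, 2466)  from 3·(12002,637) + (10457,555)
step 9: (151391, 8035)  from 3·(46463,2466) + (12002,637)
step 10: (803418, 42641)  from 5·(151391,8035) + (46463,2466)
step 11: (954809, 50676)  from 1·(803418,42641) + (151391,8035)
→ (954809, 50676).  Check: 954809²=911660226481, 355·50676²=911660226480, difference 1.
(x_2, y_2) = (954809·954809 + 355·50676·50676, 954809·50676 + 50676·954809) = (1823320452961, 96771801768)
(x_3, y_3) = (954809·1823320452961 + 355·50676·96771801768, 954809·96771801768 + 50676·1823320452961) = (3481845556741524089, 184797174548553948)

954809 50676
1823320452961 96771801768
3481845556741524089 184797174548553948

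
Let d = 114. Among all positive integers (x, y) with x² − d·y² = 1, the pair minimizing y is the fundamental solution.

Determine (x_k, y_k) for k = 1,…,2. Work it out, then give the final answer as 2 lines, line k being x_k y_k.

1025 96
2101249 196800

√114 → a₀=10, period (1,2,10,2,1,20); ℓ=6 even so k=5
i=0: a=10 ⇒ p=10, q=1
…
i=2: a=2 ⇒ p=32, q=3
…
i=4: a=2 ⇒ p=694, q=65
i=5: a=1 ⇒ p=1025, q=96
fundamental: x₁=1025, y₁=96  (since 1050625 − 114·9216 = 1)
n=2: (1025,96)∘(1025,96) = (1025·1025+114·96·96, 1025·96+96·1025) = (2101249,196800)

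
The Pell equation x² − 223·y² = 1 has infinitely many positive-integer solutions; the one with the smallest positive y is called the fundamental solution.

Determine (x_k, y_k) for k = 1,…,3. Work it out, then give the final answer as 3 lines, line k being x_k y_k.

√223 → a₀=14, period (1,13,1,28); ℓ=4 even so k=3
a_0=14:  p_0=14·1+0=14,  q_0=14·0+1=1
…
a_2=13:  p_2=13·15+14=209,  q_2=13·1+1=14
a_3=1:  p_3=1·209+15=224,  q_3=1·14+1=15
fundamental: x₁=224, y₁=15  (since 50176 − 223·225 = 1)
k=2:  x_2 = 224·224+223·15·15 = 100351,  y_2 = 224·15+15·224 = 6720
k=3:  x_3 = 224·100351+223·15·6720 = 44957024,  y_3 = 224·6720+15·100351 = 3010545

224 15
100351 6720
44957024 3010545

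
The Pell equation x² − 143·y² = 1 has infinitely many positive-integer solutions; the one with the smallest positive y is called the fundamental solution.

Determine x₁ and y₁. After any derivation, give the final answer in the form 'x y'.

12 1

d=143: √d = [11; 1,22] (ℓ=2, even), read p_1/q_1
k=0  a_k=11  p_k/q_k = 11/1
k=1  a_k=1  p_k/q_k = 12/1
(x₁, y₁) = (12, 1);  12² − 143·1² = 1 ✓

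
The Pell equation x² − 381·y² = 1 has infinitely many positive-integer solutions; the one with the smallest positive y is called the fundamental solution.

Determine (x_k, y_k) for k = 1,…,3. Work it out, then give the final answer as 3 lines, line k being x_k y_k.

1015 52
2060449 105560
4182710455 214286748

√381 → a₀=19, period (1,1,12,1,1,38); ℓ=6 even so k=5
k=0  a_k=19  p_k/q_k = 19/1
k=1  a_k=1  p_k/q_k = 20/1
…
k=3  a_k=12  p_k/q_k = 488/25
k=4  a_k=1  p_k/q_k = 527/27
k=5  a_k=1  p_k/q_k = 1015/52
(x₁, y₁) = (1015, 52);  1015² − 381·52² = 1 ✓
n=2: (1015,52)∘(1015,52) = (1015·1015+381·52·52, 1015·52+52·1015) = (2060449,105560)
n=3: (2060449,105560)∘(1015,52) = (1015·2060449+381·52·105560, 1015·105560+52·2060449) = (4182710455,214286748)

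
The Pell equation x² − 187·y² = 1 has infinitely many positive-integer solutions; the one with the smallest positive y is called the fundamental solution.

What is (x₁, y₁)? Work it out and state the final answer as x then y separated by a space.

1682 123

d=187: √d = [13; 1,2,13,2,1,26] (ℓ=6, even), read p_5/q_5
k=0  a_k=13  p_k/q_k = 13/1
…
k=3  a_k=13  p_k/q_k = 547/40
k=4  a_k=2  p_k/q_k = 1135/83
k=5  a_k=1  p_k/q_k = 1682/123
→ (1682, 123).  Check: 1682²=2829124, 187·123²=2829123, difference 1.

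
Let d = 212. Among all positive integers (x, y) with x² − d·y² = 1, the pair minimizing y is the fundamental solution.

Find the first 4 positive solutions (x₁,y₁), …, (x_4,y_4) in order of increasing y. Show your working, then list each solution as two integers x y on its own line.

66249 4550
8777860001 602865900
1163048894346249 79878526013650
154101652394311440001 10583744939153731800

d=212: √d = [14; 1,1,3,1,1,…,1,1,28] (ℓ=14, even), read p_13/q_13
step 0: (14, 1)  from 14·(1,0) + (0,1)
step 1: (15, 1)  from 1·(14,1) + (1,0)
step 2: (29, 2)  from 1·(15,1) + (14,1)
step 3: (102, 7)  from 3·(29,2) + (15,1)
step 4: (131, 9)  from 1·(102,7) + (29,2)
step 5: (233, 16)  from 1·(131,9) + (102,7)
step 6: (364, 25)  from 1·(233,16) + (131,9)
step 7: (2417, 166)  from 6·(364,25) + (233,16)
step 8: (2781, 191)  from 1·(2417,166) + (364,25)
…
step 11: (29135, 2001)  from 3·(7979,548) + (5198,357)
step 12: (37114, 2549)  from 1·(29135,2001) + (7979,548)
step 13: (66249, 4550)  from 1·(37114,2549) + (29135,2001)
(x₁, y₁) = (66249, 4550);  66249² − 212·4550² = 1 ✓
(66249+4550√212)^2 = 8777860001 + 602865900√212
(66249+4550√212)^3 = 1163048894346249 + 79878526013650√212
(66249+4550√212)^4 = 154101652394311440001 + 10583744939153731800√212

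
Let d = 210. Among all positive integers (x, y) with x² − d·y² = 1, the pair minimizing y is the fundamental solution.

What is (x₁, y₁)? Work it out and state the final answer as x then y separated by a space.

29 2

√210 → a₀=14, period (2,28); ℓ=2 even so k=1
i=0: a=14 ⇒ p=14, q=1
i=1: a=2 ⇒ p=29, q=2
→ (29, 2).  Check: 29²=841, 210·2²=840, difference 1.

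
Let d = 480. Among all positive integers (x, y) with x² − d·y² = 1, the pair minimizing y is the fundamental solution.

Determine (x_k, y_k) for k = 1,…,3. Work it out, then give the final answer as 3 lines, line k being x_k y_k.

√480 → a₀=21, period (1,9,1,42); ℓ=4 even so k=3
k=0  a_k=21  p_k/q_k = 21/1
…
k=2  a_k=9  p_k/q_k = 219/10
k=3  a_k=1  p_k/q_k = 241/11
(x₁, y₁) = (241, 11);  241² − 480·11² = 1 ✓
n=2: (241,11)∘(241,11) = (241·241+480·11·11, 241·11+11·241) = (116161,5302)
n=3: (116161,5302)∘(241,11) = (241·116161+480·11·5302, 241·5302+11·116161) = (55989361,2555553)

241 11
116161 5302
55989361 2555553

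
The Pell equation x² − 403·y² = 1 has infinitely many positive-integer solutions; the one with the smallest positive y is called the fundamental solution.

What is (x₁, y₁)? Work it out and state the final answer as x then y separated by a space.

669878 33369

√403 = [20; 13,2,1,3,1,3,1,2,13,40, …], period ℓ=10 (even) → k=9
i=0: a=20 ⇒ p=20, q=1
i=1: a=13 ⇒ p=261, q=13
…
i=6: a=3 ⇒ p=14213, q=708
…
i=8: a=2 ⇒ p=50147, q=2498
i=9: a=13 ⇒ p=669878, q=33369
fundamental: x₁=669878, y₁=33369  (since 448736534884 − 403·1113490161 = 1)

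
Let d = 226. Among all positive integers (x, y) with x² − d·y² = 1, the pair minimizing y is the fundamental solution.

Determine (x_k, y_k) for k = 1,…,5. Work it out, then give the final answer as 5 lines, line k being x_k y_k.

[15; 30] for √226; ℓ=1 ⇒ convergent index 1
i=0: a=15 ⇒ p=15, q=1
i=1: a=30 ⇒ p=451, q=30
fundamental: x₁=451, y₁=30  (since 203401 − 226·900 = 1)
n=2: (451,30)∘(451,30) = (451·451+226·30·30, 451·30+30·451) = (406801,27060)
n=3: (406801,27060)∘(451,30) = (451·406801+226·30·27060, 451·27060+30·406801) = (366934051,24408090)
n=4: (366934051,24408090)∘(451,30) = (451·366934051+226·30·24408090, 451·24408090+30·366934051) = (330974107201,22016070120)
n=5: (330974107201,22016070120)∘(451,30) = (451·330974107201+226·30·22016070120, 451·22016070120+30·330974107201) = (298538277761251,19858470840150)

451 30
406801 27060
366934051 24408090
330974107201 22016070120
298538277761251 19858470840150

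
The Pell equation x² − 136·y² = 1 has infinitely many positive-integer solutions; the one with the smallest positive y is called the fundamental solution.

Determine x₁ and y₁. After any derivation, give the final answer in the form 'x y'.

35 3

√136 → a₀=11, period (1,1,1,22); ℓ=4 even so k=3
a_0=11:  p_0=11·1+0=11,  q_0=11·0+1=1
…
a_2=1:  p_2=1·12+11=23,  q_2=1·1+1=2
a_3=1:  p_3=1·23+12=35,  q_3=1·2+1=3
→ (35, 3).  Check: 35²=1225, 136·3²=1224, difference 1.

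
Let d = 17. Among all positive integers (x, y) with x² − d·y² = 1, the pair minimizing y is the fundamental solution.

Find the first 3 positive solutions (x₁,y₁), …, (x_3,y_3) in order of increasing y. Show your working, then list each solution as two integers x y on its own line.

33 8
2177 528
143649 34840

√17 → a₀=4, period (8); ℓ=1 odd so k=1
k=0  a_k=4  p_k/q_k = 4/1
k=1  a_k=8  p_k/q_k = 33/8
fundamental: x₁=33, y₁=8  (since 1089 − 17·64 = 1)
(33+8√17)^2 = 2177 + 528√17
(33+8√17)^3 = 143649 + 34840√17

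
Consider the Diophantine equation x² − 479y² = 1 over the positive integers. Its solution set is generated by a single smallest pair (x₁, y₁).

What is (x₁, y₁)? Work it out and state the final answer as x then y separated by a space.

√479 = [21; 1,7,1,3,2,21,2,3,1,7,1,42, …], period ℓ=12 (even) → k=11
step 0: (21, 1)  from 21·(1,0) + (0,1)
step 1: (22, 1)  from 1·(21,1) + (1,0)
step 2: (175, 8)  from 7·(22,1) + (21,1)
…
step 8: (264712, 12095)  from 3·(75879,3467) + (37075,1694)
…
step 10: (2648849, 121029)  from 7·(340591,15562) + (264712,12095)
step 11: (2989440, 136591)  from 1·(2648849,121029) + (340591,15562)
→ (2989440, 136591).  Check: 2989440²=8936751513600, 479·136591²=8936751513599, difference 1.

2989440 136591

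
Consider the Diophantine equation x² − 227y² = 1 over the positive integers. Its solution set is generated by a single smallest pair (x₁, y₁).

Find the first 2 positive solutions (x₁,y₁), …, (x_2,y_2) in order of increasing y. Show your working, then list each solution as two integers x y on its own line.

226 15
102151 6780

[15; 15,30] for √227; ℓ=2 ⇒ convergent index 1
a_0=15:  p_0=15·1+0=15,  q_0=15·0+1=1
a_1=15:  p_1=15·15+1=226,  q_1=15·1+0=15
fundamental: x₁=226, y₁=15  (since 51076 − 227·225 = 1)
(x_2, y_2) = (226·226 + 227·15·15, 226·15 + 15·226) = (102151, 6780)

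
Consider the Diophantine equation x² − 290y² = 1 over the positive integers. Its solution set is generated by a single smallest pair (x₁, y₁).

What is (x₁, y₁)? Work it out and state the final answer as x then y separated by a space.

[17; 34] for √290; ℓ=1 ⇒ convergent index 1
i=0: a=17 ⇒ p=17, q=1
i=1: a=34 ⇒ p=579, q=34
fundamental: x₁=579, y₁=34  (since 335241 − 290·1156 = 1)

579 34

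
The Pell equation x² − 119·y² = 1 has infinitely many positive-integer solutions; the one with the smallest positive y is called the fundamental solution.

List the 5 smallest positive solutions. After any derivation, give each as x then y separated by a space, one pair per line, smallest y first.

d=119: √d = [10; 1,9,1,20] (ℓ=4, even), read p_3/q_3
step 0: (10, 1)  from 10·(1,0) + (0,1)
…
step 2: (109, 10)  from 9·(11,1) + (10,1)
step 3: (120, 11)  from 1·(109,10) + (11,1)
(x₁, y₁) = (120, 11);  120² − 119·11² = 1 ✓
k=2:  x_2 = 120·120+119·11·11 = 28799,  y_2 = 120·11+11·120 = 2640
k=3:  x_3 = 120·28799+119·11·2640 = 6911640,  y_3 = 120·2640+11·28799 = 633589
k=4:  x_4 = 120·6911640+119·11·633589 = 1658764801,  y_4 = 120·633589+11·6911640 = 152058720
k=5:  x_5 = 120·1658764801+119·11·152058720 = 398096640600,  y_5 = 120·152058720+11·1658764801 = 36493459211

120 11
28799 2640
6911640 633589
1658764801 152058720
398096640600 36493459211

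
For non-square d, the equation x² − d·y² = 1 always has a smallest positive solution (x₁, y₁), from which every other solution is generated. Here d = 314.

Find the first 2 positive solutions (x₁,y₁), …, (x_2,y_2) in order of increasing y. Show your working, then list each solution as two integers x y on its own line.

392499 22150
308110930001 17387705700

√314 → a₀=17, period (1,2,1,1,2,1,34); ℓ=7 odd so k=13
step 0: (17, 1)  from 17·(1,0) + (0,1)
step 1: (18, 1)  from 1·(17,1) + (1,0)
…
step 3: (71, 4)  from 1·(53,3) + (18,1)
step 4: (124, 7)  from 1·(71,4) + (53,3)
step 5: (319, 18)  from 2·(124,7) + (71,4)
step 6: (443, 25)  from 1·(319,18) + (124,7)
…
step 8: (15824, 893)  from 1·(15381,868) + (443,25)
step 9: (47029, 2654)  from 2·(15824,893) + (15381,868)
…
step 11: (109882, 6201)  from 1·(62853,3547) + (47029,2654)
step 12: (282617, 15949)  from 2·(109882,6201) + (62853,3547)
step 13: (392499, 22150)  from 1·(282617,15949) + (109882,6201)
(x₁, y₁) = (392499, 22150);  392499² − 314·22150² = 1 ✓
n=2: (392499,22150)∘(392499,22150) = (392499·392499+314·22150·22150, 392499·22150+22150·392499) = (308110930001,17387705700)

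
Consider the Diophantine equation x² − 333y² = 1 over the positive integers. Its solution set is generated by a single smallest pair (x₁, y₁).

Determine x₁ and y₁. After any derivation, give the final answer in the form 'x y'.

[18; 4,36] for √333; ℓ=2 ⇒ convergent index 1
i=0: a=18 ⇒ p=18, q=1
i=1: a=4 ⇒ p=73, q=4
→ (73, 4).  Check: 73²=5329, 333·4²=5328, difference 1.

73 4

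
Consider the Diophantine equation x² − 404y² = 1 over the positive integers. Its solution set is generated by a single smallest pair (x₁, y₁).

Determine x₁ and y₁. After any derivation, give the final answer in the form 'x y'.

201 10

d=404: √d = [20; 10,40] (ℓ=2, even), read p_1/q_1
a_0=20:  p_0=20·1+0=20,  q_0=20·0+1=1
a_1=10:  p_1=10·20+1=201,  q_1=10·1+0=10
fundamental: x₁=201, y₁=10  (since 40401 − 404·100 = 1)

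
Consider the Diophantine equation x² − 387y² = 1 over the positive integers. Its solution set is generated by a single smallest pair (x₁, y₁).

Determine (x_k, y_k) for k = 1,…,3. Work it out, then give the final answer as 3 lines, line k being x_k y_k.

d=387: √d = [19; 1,2,19,2,1,38] (ℓ=6, even), read p_5/q_5
a_0=19:  p_0=19·1+0=19,  q_0=19·0+1=1
…
a_2=2:  p_2=2·20+19=59,  q_2=2·1+1=3
a_3=19:  p_3=19·59+20=1141,  q_3=19·3+1=58
a_4=2:  p_4=2·1141+59=2341,  q_4=2·58+3=119
a_5=1:  p_5=1·2341+1141=3482,  q_5=1·119+58=177
fundamental: x₁=3482, y₁=177  (since 12124324 − 387·31329 = 1)
(x_2, y_2) = (3482·3482 + 387·177·177, 3482·177 + 177·3482) = (24248647, 1232628)
(x_3, y_3) = (3482·24248647 + 387·177·1232628, 3482·1232628 + 177·24248647) = (168867574226, 8584021215)

3482 177
24248647 1232628
168867574226 8584021215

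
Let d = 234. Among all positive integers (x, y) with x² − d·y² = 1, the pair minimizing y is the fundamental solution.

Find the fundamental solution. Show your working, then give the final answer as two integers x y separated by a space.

√234 = [15; 3,2,1,2,1,2,3,30, …], period ℓ=8 (even) → k=7
k=0  a_k=15  p_k/q_k = 15/1
k=1  a_k=3  p_k/q_k = 46/3
k=2  a_k=2  p_k/q_k = 107/7
k=3  a_k=1  p_k/q_k = 153/10
k=4  a_k=2  p_k/q_k = 413/27
k=5  a_k=1  p_k/q_k = 566/37
k=6  a_k=2  p_k/q_k = 1545/101
k=7  a_k=3  p_k/q_k = 5201/340
fundamental: x₁=5201, y₁=340  (since 27050401 − 234·115600 = 1)

5201 340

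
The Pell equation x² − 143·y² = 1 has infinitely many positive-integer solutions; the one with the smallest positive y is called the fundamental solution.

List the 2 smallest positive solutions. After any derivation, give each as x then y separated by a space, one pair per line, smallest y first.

12 1
287 24

√143 → a₀=11, period (1,22); ℓ=2 even so k=1
step 0: (11, 1)  from 11·(1,0) + (0,1)
step 1: (12, 1)  from 1·(11,1) + (1,0)
→ (12, 1).  Check: 12²=144, 143·1²=143, difference 1.
(12+1√143)^2 = 287 + 24√143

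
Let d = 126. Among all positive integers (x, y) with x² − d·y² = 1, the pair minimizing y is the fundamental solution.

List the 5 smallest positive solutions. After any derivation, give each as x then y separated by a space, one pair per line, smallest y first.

d=126: √d = [11; 4,2,4,22] (ℓ=4, even), read p_3/q_3
a_0=11:  p_0=11·1+0=11,  q_0=11·0+1=1
a_1=4:  p_1=4·11+1=45,  q_1=4·1+0=4
a_2=2:  p_2=2·45+11=101,  q_2=2·4+1=9
a_3=4:  p_3=4·101+45=449,  q_3=4·9+4=40
→ (449, 40).  Check: 449²=201601, 126·40²=201600, difference 1.
k=2:  x_2 = 449·449+126·40·40 = 403201,  y_2 = 449·40+40·449 = 35920
k=3:  x_3 = 449·403201+126·40·35920 = 362074049,  y_3 = 449·35920+40·403201 = 32256120
k=4:  x_4 = 449·362074049+126·40·32256120 = 325142092801,  y_4 = 449·32256120+40·362074049 = 28965959840
k=5:  x_5 = 449·325142092801+126·40·28965959840 = 291977237261249,  y_5 = 449·28965959840+40·325142092801 = 26011399680200

449 40
403201 35920
362074049 32256120
325142092801 28965959840
291977237261249 26011399680200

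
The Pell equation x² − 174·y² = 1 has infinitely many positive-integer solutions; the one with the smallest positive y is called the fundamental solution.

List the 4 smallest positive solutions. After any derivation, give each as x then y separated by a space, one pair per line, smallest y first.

1451 110
4210801 319220
12219743051 926376330
35461690123201 2688343790440

√174 = [13; 5,4,5,26, …], period ℓ=4 (even) → k=3
step 0: (13, 1)  from 13·(1,0) + (0,1)
step 1: (66, 5)  from 5·(13,1) + (1,0)
step 2: (277, 21)  from 4·(66,5) + (13,1)
step 3: (1451, 110)  from 5·(277,21) + (66,5)
fundamental: x₁=1451, y₁=110  (since 2105401 − 174·12100 = 1)
(1451+110√174)^2 = 4210801 + 319220√174
(1451+110√174)^3 = 12219743051 + 926376330√174
(1451+110√174)^4 = 35461690123201 + 2688343790440√174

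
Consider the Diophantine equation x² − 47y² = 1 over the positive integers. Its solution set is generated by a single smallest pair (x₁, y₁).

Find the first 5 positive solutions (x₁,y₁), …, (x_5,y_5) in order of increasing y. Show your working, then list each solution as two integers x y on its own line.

48 7
4607 672
442224 64505
42448897 6191808
4074651888 594349063

d=47: √d = [6; 1,5,1,12] (ℓ=4, even), read p_3/q_3
i=0: a=6 ⇒ p=6, q=1
i=1: a=1 ⇒ p=7, q=1
i=2: a=5 ⇒ p=41, q=6
i=3: a=1 ⇒ p=48, q=7
(x₁, y₁) = (48, 7);  48² − 47·7² = 1 ✓
n=2: (48,7)∘(48,7) = (48·48+47·7·7, 48·7+7·48) = (4607,672)
n=3: (4607,672)∘(48,7) = (48·4607+47·7·672, 48·672+7·4607) = (442224,64505)
n=4: (442224,64505)∘(48,7) = (48·442224+47·7·64505, 48·64505+7·442224) = (42448897,6191808)
n=5: (42448897,6191808)∘(48,7) = (48·42448897+47·7·6191808, 48·6191808+7·42448897) = (4074651888,594349063)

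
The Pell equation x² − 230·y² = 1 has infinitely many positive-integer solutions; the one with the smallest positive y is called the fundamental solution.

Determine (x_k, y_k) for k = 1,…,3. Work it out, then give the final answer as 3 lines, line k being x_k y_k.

91 6
16561 1092
3014011 198738

√230 → a₀=15, period (6,30); ℓ=2 even so k=1
step 0: (15, 1)  from 15·(1,0) + (0,1)
step 1: (91, 6)  from 6·(15,1) + (1,0)
(x₁, y₁) = (91, 6);  91² − 230·6² = 1 ✓
(91+6√230)^2 = 16561 + 1092√230
(91+6√230)^3 = 3014011 + 198738√230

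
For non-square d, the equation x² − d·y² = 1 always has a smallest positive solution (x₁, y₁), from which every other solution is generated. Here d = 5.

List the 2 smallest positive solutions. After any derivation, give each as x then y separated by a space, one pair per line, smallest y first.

9 4
161 72

√5 = [2; 4, …], period ℓ=1 (odd) → k=1
step 0: (2, 1)  from 2·(1,0) + (0,1)
step 1: (9, 4)  from 4·(2,1) + (1,0)
(x₁, y₁) = (9, 4);  9² − 5·4² = 1 ✓
n=2: (9,4)∘(9,4) = (9·9+5·4·4, 9·4+4·9) = (161,72)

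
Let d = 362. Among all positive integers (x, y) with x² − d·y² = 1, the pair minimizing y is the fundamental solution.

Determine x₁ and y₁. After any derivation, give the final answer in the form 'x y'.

723 38

√362 = [19; 38, …], period ℓ=1 (odd) → k=1
k=0  a_k=19  p_k/q_k = 19/1
k=1  a_k=38  p_k/q_k = 723/38
(x₁, y₁) = (723, 38);  723² − 362·38² = 1 ✓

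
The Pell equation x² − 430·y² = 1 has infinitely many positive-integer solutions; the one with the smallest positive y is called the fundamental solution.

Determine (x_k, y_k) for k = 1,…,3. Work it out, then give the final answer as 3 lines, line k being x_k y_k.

2862251 138030
16384961574001 790153011060
93795745300289010251 4523232492118854090

√430 = [20; 1,2,1,3,1,…,2,1,40, …], period ℓ=14 (even) → k=13
a_0=20:  p_0=20·1+0=20,  q_0=20·0+1=1
…
a_2=2:  p_2=2·21+20=62,  q_2=2·1+1=3
a_3=1:  p_3=1·62+21=83,  q_3=1·3+1=4
a_4=3:  p_4=3·83+62=311,  q_4=3·4+3=15
a_5=1:  p_5=1·311+83=394,  q_5=1·15+4=19
a_6=6:  p_6=6·394+311=2675,  q_6=6·19+15=129
…
a_8=6:  p_8=6·21794+2675=133439,  q_8=6·1051+129=6435
a_9=1:  p_9=1·133439+21794=155233,  q_9=1·6435+1051=7486
a_10=3:  p_10=3·155233+133439=599138,  q_10=3·7486+6435=28893
…
a_12=2:  p_12=2·754371+599138=2107880,  q_12=2·36379+28893=101651
a_13=1:  p_13=1·2107880+754371=2862251,  q_13=1·101651+36379=138030
(x₁, y₁) = (2862251, 138030);  2862251² − 430·138030² = 1 ✓
(x_2, y_2) = (2862251·2862251 + 430·138030·138030, 2862251·138030 + 138030·2862251) = (16384961574001, 790153011060)
(x_3, y_3) = (2862251·16384961574001 + 430·138030·790153011060, 2862251·790153011060 + 138030·16384961574001) = (93795745300289010251, 4523232492118854090)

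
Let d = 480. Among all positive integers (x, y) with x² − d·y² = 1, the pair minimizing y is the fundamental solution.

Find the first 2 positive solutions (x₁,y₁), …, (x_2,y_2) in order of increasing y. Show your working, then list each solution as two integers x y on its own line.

241 11
116161 5302

√480 → a₀=21, period (1,9,1,42); ℓ=4 even so k=3
step 0: (21, 1)  from 21·(1,0) + (0,1)
…
step 2: (219, 10)  from 9·(22,1) + (21,1)
step 3: (241, 11)  from 1·(219,10) + (22,1)
(x₁, y₁) = (241, 11);  241² − 480·11² = 1 ✓
(x_2, y_2) = (241·241 + 480·11·11, 241·11 + 11·241) = (116161, 5302)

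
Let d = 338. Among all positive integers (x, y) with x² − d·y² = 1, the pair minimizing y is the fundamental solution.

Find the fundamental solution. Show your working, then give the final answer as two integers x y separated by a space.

114243 6214

√338 → a₀=18, period (2,1,1,2,36); ℓ=5 odd so k=9
a_0=18:  p_0=18·1+0=18,  q_0=18·0+1=1
…
a_2=1:  p_2=1·37+18=55,  q_2=1·2+1=3
a_3=1:  p_3=1·55+37=92,  q_3=1·3+2=5
a_4=2:  p_4=2·92+55=239,  q_4=2·5+3=13
…
a_6=2:  p_6=2·8696+239=17631,  q_6=2·473+13=959
…
a_8=1:  p_8=1·26327+17631=43958,  q_8=1·1432+959=2391
a_9=2:  p_9=2·43958+26327=114243,  q_9=2·2391+1432=6214
(x₁, y₁) = (114243, 6214);  114243² − 338·6214² = 1 ✓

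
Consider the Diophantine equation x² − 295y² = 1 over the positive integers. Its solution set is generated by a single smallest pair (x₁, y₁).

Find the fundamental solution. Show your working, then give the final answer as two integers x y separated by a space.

√295 → a₀=17, period (5,1,2,3,2,6,2,3,2,1,5,34); ℓ=12 even so k=11
a_0=17:  p_0=17·1+0=17,  q_0=17·0+1=1
…
a_2=1:  p_2=1·86+17=103,  q_2=1·5+1=6
…
a_4=3:  p_4=3·292+103=979,  q_4=3·17+6=57
…
a_9=2:  p_9=2·108103+31208=247414,  q_9=2·6294+1817=14405
a_10=1:  p_10=1·247414+108103=355517,  q_10=1·14405+6294=20699
a_11=5:  p_11=5·355517+247414=2024999,  q_11=5·20699+14405=117900
fundamental: x₁=2024999, y₁=117900  (since 4100620950001 − 295·13900410000 = 1)

2024999 117900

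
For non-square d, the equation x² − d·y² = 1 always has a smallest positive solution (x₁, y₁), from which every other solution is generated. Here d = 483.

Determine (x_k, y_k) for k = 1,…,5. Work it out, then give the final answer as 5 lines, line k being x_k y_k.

22 1
967 44
42526 1935
1870177 85096
82245262 3742289

[21; 1,42] for √483; ℓ=2 ⇒ convergent index 1
a_0=21:  p_0=21·1+0=21,  q_0=21·0+1=1
a_1=1:  p_1=1·21+1=22,  q_1=1·1+0=1
fundamental: x₁=22, y₁=1  (since 484 − 483·1 = 1)
n=2: (22,1)∘(22,1) = (22·22+483·1·1, 22·1+1·22) = (967,44)
n=3: (967,44)∘(22,1) = (22·967+483·1·44, 22·44+1·967) = (42526,1935)
n=4: (42526,1935)∘(22,1) = (22·42526+483·1·1935, 22·1935+1·42526) = (1870177,85096)
n=5: (1870177,85096)∘(22,1) = (22·1870177+483·1·85096, 22·85096+1·1870177) = (82245262,3742289)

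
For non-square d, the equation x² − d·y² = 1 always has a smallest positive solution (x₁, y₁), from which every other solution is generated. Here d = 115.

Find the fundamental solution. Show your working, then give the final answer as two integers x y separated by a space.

[10; 1,2,1,1,1,1,1,2,1,20] for √115; ℓ=10 ⇒ convergent index 9
step 0: (10, 1)  from 10·(1,0) + (0,1)
step 1: (11, 1)  from 1·(10,1) + (1,0)
step 2: (32, 3)  from 2·(11,1) + (10,1)
step 3: (43, 4)  from 1·(32,3) + (11,1)
…
step 5: (118, 11)  from 1·(75,7) + (43,4)
step 6: (193, 18)  from 1·(118,11) + (75,7)
step 7: (311, 29)  from 1·(193,18) + (118,11)
step 8: (815, 76)  from 2·(311,29) + (193,18)
step 9: (1126, 105)  from 1·(815,76) + (311,29)
fundamental: x₁=1126, y₁=105  (since 1267876 − 115·11025 = 1)

1126 105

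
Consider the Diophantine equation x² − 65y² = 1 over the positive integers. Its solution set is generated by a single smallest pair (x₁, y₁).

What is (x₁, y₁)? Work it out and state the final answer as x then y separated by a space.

129 16

d=65: √d = [8; 16] (ℓ=1, odd), read p_1/q_1
i=0: a=8 ⇒ p=8, q=1
i=1: a=16 ⇒ p=129, q=16
fundamental: x₁=129, y₁=16  (since 16641 − 65·256 = 1)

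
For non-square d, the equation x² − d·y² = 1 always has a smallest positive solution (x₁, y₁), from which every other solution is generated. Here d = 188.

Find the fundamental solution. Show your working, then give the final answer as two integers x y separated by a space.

[13; 1,2,2,6,2,2,1,26] for √188; ℓ=8 ⇒ convergent index 7
step 0: (13, 1)  from 13·(1,0) + (0,1)
step 1: (14, 1)  from 1·(13,1) + (1,0)
…
step 6: (3277, 239)  from 2·(1330,97) + (617,45)
step 7: (4607, 336)  from 1·(3277,239) + (1330,97)
fundamental: x₁=4607, y₁=336  (since 21224449 − 188·112896 = 1)

4607 336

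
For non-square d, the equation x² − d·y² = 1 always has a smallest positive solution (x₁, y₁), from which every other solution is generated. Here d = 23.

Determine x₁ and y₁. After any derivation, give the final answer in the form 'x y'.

d=23: √d = [4; 1,3,1,8] (ℓ=4, even), read p_3/q_3
i=0: a=4 ⇒ p=4, q=1
i=1: a=1 ⇒ p=5, q=1
i=2: a=3 ⇒ p=19, q=4
i=3: a=1 ⇒ p=24, q=5
fundamental: x₁=24, y₁=5  (since 576 − 23·25 = 1)

24 5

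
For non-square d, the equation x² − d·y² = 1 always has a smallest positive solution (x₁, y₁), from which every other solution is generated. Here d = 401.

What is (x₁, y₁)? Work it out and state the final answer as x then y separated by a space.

801 40

√401 = [20; 40, …], period ℓ=1 (odd) → k=1
a_0=20:  p_0=20·1+0=20,  q_0=20·0+1=1
a_1=40:  p_1=40·20+1=801,  q_1=40·1+0=40
fundamental: x₁=801, y₁=40  (since 641601 − 401·1600 = 1)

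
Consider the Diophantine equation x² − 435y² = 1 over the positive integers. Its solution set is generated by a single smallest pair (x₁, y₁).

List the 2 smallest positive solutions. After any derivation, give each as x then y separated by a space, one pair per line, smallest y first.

√435 = [20; 1,5,1,40, …], period ℓ=4 (even) → k=3
step 0: (20, 1)  from 20·(1,0) + (0,1)
step 1: (21, 1)  from 1·(20,1) + (1,0)
step 2: (125, 6)  from 5·(21,1) + (20,1)
step 3: (146, 7)  from 1·(125,6) + (21,1)
→ (146, 7).  Check: 146²=21316, 435·7²=21315, difference 1.
(x_2, y_2) = (146·146 + 435·7·7, 146·7 + 7·146) = (42631, 2044)

146 7
42631 2044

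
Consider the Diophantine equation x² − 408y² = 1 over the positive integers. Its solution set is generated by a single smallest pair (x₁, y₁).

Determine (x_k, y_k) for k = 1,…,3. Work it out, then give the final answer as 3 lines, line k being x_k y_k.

√408 = [20; 5,40, …], period ℓ=2 (even) → k=1
a_0=20:  p_0=20·1+0=20,  q_0=20·0+1=1
a_1=5:  p_1=5·20+1=101,  q_1=5·1+0=5
→ (101, 5).  Check: 101²=10201, 408·5²=10200, difference 1.
k=2:  x_2 = 101·101+408·5·5 = 20401,  y_2 = 101·5+5·101 = 1010
k=3:  x_3 = 101·20401+408·5·1010 = 4120901,  y_3 = 101·1010+5·20401 = 204015

101 5
20401 1010
4120901 204015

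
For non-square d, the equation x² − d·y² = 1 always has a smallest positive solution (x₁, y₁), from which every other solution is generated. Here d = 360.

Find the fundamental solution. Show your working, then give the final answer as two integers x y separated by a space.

d=360: √d = [18; 1,36] (ℓ=2, even), read p_1/q_1
i=0: a=18 ⇒ p=18, q=1
i=1: a=1 ⇒ p=19, q=1
→ (19, 1).  Check: 19²=361, 360·1²=360, difference 1.

19 1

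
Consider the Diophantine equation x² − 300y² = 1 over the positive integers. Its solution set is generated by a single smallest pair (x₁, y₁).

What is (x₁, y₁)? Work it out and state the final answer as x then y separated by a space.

d=300: √d = [17; 3,8,3,34] (ℓ=4, even), read p_3/q_3
a_0=17:  p_0=17·1+0=17,  q_0=17·0+1=1
a_1=3:  p_1=3·17+1=52,  q_1=3·1+0=3
a_2=8:  p_2=8·52+17=433,  q_2=8·3+1=25
a_3=3:  p_3=3·433+52=1351,  q_3=3·25+3=78
→ (1351, 78).  Check: 1351²=1825201, 300·78²=1825200, difference 1.

1351 78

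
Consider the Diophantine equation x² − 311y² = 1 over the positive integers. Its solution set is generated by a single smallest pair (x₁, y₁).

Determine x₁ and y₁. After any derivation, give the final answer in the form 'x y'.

[17; 1,1,1,2,1,…,1,1,34] for √311; ℓ=16 ⇒ convergent index 15
k=0  a_k=17  p_k/q_k = 17/1
…
k=3  a_k=1  p_k/q_k = 53/3
…
k=11  a_k=1  p_k/q_k = 1594239/90401
…
k=14  a_k=1  p_k/q_k = 10724507/608131
k=15  a_k=1  p_k/q_k = 16883880/957397
→ (16883880, 957397).  Check: 16883880²=285065403854400, 311·957397²=285065403854399, difference 1.

16883880 957397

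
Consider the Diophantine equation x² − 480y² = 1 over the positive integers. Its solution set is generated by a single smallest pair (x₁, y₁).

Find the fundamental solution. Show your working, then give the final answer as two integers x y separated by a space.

√480 → a₀=21, period (1,9,1,42); ℓ=4 even so k=3
i=0: a=21 ⇒ p=21, q=1
i=1: a=1 ⇒ p=22, q=1
i=2: a=9 ⇒ p=219, q=10
i=3: a=1 ⇒ p=241, q=11
fundamental: x₁=241, y₁=11  (since 58081 − 480·121 = 1)

241 11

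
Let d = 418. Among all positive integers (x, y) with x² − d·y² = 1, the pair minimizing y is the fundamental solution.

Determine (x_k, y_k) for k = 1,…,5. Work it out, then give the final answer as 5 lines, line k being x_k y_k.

33857 1656
2292592897 112134384
155240635393601 7593067676520
10511964382749705217 514156984535740896
711807156058272903670337 34815626043260091355224

[20; 2,4,20,4,2,40] for √418; ℓ=6 ⇒ convergent index 5
i=0: a=20 ⇒ p=20, q=1
i=1: a=2 ⇒ p=41, q=2
…
i=4: a=4 ⇒ p=15068, q=737
i=5: a=2 ⇒ p=33857, q=1656
→ (33857, 1656).  Check: 33857²=1146296449, 418·1656²=1146296448, difference 1.
n=2: (33857,1656)∘(33857,1656) = (33857·33857+418·1656·1656, 33857·1656+1656·33857) = (2292592897,112134384)
n=3: (2292592897,112134384)∘(33857,1656) = (33857·2292592897+418·1656·112134384, 33857·112134384+1656·2292592897) = (155240635393601,7593067676520)
n=4: (155240635393601,7593067676520)∘(33857,1656) = (33857·155240635393601+418·1656·7593067676520, 33857·7593067676520+1656·155240635393601) = (10511964382749705217,514156984535740896)
n=5: (10511964382749705217,514156984535740896)∘(33857,1656) = (33857·10511964382749705217+418·1656·514156984535740896, 33857·514156984535740896+1656·10511964382749705217) = (711807156058272903670337,34815626043260091355224)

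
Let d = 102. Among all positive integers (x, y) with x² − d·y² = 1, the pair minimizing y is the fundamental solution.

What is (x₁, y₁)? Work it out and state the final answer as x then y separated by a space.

[10; 10,20] for √102; ℓ=2 ⇒ convergent index 1
k=0  a_k=10  p_k/q_k = 10/1
k=1  a_k=10  p_k/q_k = 101/10
fundamental: x₁=101, y₁=10  (since 10201 − 102·100 = 1)

101 10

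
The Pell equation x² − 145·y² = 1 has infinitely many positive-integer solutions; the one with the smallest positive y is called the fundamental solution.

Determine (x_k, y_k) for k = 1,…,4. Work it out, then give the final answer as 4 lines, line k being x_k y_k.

289 24
167041 13872
96549409 8017992
55805391361 4634385504

[12; 24] for √145; ℓ=1 ⇒ convergent index 1
k=0  a_k=12  p_k/q_k = 12/1
k=1  a_k=24  p_k/q_k = 289/24
fundamental: x₁=289, y₁=24  (since 83521 − 145·576 = 1)
(289+24√145)^2 = 167041 + 13872√145
(289+24√145)^3 = 96549409 + 8017992√145
(289+24√145)^4 = 55805391361 + 4634385504√145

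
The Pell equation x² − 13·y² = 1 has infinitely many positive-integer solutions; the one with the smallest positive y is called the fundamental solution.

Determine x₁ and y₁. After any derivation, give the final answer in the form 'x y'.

649 180

d=13: √d = [3; 1,1,1,1,6] (ℓ=5, odd), read p_9/q_9
k=0  a_k=3  p_k/q_k = 3/1
k=1  a_k=1  p_k/q_k = 4/1
k=2  a_k=1  p_k/q_k = 7/2
k=3  a_k=1  p_k/q_k = 11/3
k=4  a_k=1  p_k/q_k = 18/5
k=5  a_k=6  p_k/q_k = 119/33
k=6  a_k=1  p_k/q_k = 137/38
k=7  a_k=1  p_k/q_k = 256/71
k=8  a_k=1  p_k/q_k = 393/109
k=9  a_k=1  p_k/q_k = 649/180
→ (649, 180).  Check: 649²=421201, 13·180²=421200, difference 1.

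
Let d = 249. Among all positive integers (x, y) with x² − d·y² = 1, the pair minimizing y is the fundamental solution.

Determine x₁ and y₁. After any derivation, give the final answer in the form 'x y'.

√249 = [15; 1,3,1,1,5,…,3,1,30, …], period ℓ=16 (even) → k=15
i=0: a=15 ⇒ p=15, q=1
…
i=2: a=3 ⇒ p=63, q=4
…
i=8: a=10 ⇒ p=36751, q=2329
…
i=11: a=5 ⇒ p=866765, q=54929
i=12: a=1 ⇒ p=1017351, q=64472
i=13: a=1 ⇒ p=1884116, q=119401
i=14: a=3 ⇒ p=6669699, q=422675
i=15: a=1 ⇒ p=8553815, q=542076
fundamental: x₁=8553815, y₁=542076  (since 73167751054225 − 249·293846389776 = 1)

8553815 542076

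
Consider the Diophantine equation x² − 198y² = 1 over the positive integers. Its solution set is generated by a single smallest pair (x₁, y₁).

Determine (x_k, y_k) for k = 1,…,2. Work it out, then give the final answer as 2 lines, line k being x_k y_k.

197 14
77617 5516

[14; 14,28] for √198; ℓ=2 ⇒ convergent index 1
step 0: (14, 1)  from 14·(1,0) + (0,1)
step 1: (197, 14)  from 14·(14,1) + (1,0)
(x₁, y₁) = (197, 14);  197² − 198·14² = 1 ✓
(x_2, y_2) = (197·197 + 198·14·14, 197·14 + 14·197) = (77617, 5516)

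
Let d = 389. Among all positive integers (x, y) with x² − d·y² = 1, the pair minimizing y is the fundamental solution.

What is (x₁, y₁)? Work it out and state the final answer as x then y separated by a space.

√389 → a₀=19, period (1,2,1,1,1,1,2,1,38); ℓ=9 odd so k=17
a_0=19:  p_0=19·1+0=19,  q_0=19·0+1=1
…
a_2=2:  p_2=2·20+19=59,  q_2=2·1+1=3
a_3=1:  p_3=1·59+20=79,  q_3=1·3+1=4
…
a_5=1:  p_5=1·138+79=217,  q_5=1·7+4=11
a_6=1:  p_6=1·217+138=355,  q_6=1·11+7=18
a_7=2:  p_7=2·355+217=927,  q_7=2·18+11=47
a_8=1:  p_8=1·927+355=1282,  q_8=1·47+18=65
a_9=38:  p_9=38·1282+927=49643,  q_9=38·65+47=2517
…
a_13=1:  p_13=1·202418+151493=353911,  q_13=1·10263+7681=17944
a_14=1:  p_14=1·353911+202418=556329,  q_14=1·17944+10263=28207
a_15=1:  p_15=1·556329+353911=910240,  q_15=1·28207+17944=46151
a_16=2:  p_16=2·910240+556329=2376809,  q_16=2·46151+28207=120509
a_17=1:  p_17=1·2376809+910240=3287049,  q_17=1·120509+46151=166660
→ (3287049, 166660).  Check: 3287049²=10804691128401, 389·166660²=10804691128400, difference 1.

3287049 166660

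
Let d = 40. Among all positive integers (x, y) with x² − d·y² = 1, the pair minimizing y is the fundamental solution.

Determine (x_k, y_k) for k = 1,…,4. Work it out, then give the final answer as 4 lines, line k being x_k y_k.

19 3
721 114
27379 4329
1039681 164388

[6; 3,12] for √40; ℓ=2 ⇒ convergent index 1
step 0: (6, 1)  from 6·(1,0) + (0,1)
step 1: (19, 3)  from 3·(6,1) + (1,0)
→ (19, 3).  Check: 19²=361, 40·3²=360, difference 1.
(x_2, y_2) = (19·19 + 40·3·3, 19·3 + 3·19) = (721, 114)
(x_3, y_3) = (19·721 + 40·3·114, 19·114 + 3·721) = (27379, 4329)
(x_4, y_4) = (19·27379 + 40·3·4329, 19·4329 + 3·27379) = (1039681, 164388)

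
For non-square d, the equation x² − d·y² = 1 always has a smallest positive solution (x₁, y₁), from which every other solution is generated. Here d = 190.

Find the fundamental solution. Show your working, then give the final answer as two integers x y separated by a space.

52021 3774

√190 → a₀=13, period (1,3,1,1,1,…,3,1,26); ℓ=14 even so k=13
step 0: (13, 1)  from 13·(1,0) + (0,1)
…
step 4: (124, 9)  from 1·(69,5) + (55,4)
…
step 6: (510, 37)  from 2·(193,14) + (124,9)
…
step 8: (2936, 213)  from 2·(1213,88) + (510,37)
…
step 12: (40787, 2959)  from 3·(11234,815) + (7085,514)
step 13: (52021, 3774)  from 1·(40787,2959) + (11234,815)
(x₁, y₁) = (52021, 3774);  52021² − 190·3774² = 1 ✓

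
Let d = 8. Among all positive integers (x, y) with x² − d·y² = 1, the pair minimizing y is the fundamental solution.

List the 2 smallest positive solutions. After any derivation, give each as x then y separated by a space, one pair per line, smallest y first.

3 1
17 6

√8 → a₀=2, period (1,4); ℓ=2 even so k=1
k=0  a_k=2  p_k/q_k = 2/1
k=1  a_k=1  p_k/q_k = 3/1
→ (3, 1).  Check: 3²=9, 8·1²=8, difference 1.
(x_2, y_2) = (3·3 + 8·1·1, 3·1 + 1·3) = (17, 6)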